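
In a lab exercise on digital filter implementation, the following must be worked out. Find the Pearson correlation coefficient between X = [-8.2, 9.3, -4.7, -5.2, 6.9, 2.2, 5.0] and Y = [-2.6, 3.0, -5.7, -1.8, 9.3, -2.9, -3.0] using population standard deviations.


Pearson correlation coefficient (population):
r = cov(X,Y) / (std(X) * std(Y))
Mean X = 0.7571, Mean Y = -0.5286
Cov(X,Y) = 18.708776
Std(X) = 6.282597, Std(Y) = 4.681793
r = 0.6361

0.6361


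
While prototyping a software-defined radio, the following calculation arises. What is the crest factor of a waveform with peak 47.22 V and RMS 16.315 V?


Crest factor is the ratio of peak to RMS:
CF = V_peak / V_rms
   = 47.22 / 16.315
   = 2.8943

2.8943


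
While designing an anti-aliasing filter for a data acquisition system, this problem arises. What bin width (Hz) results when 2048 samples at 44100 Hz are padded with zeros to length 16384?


Frequency resolution after zero-padding:
N_padded = 2048 * 8 = 16384
df = fs / N_padded
   = 44100 / 16384
   = 2.6917 Hz

2.6917 Hz


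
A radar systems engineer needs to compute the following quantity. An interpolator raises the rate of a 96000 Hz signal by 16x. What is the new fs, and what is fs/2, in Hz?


Step 1 — output sample rate after interpolation by L:
fs_out = L * fs_in = 16 * 96000 = 1536000 Hz

Step 2 — Nyquist frequency of the output stream:
f_Nyq = fs_out / 2 = 1536000 / 2 = 768000.0 Hz

fs_out = 1536000 Hz; f_Nyquist = 768000.0 Hz


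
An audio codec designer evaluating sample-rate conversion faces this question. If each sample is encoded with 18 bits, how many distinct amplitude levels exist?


Number of quantization levels = 2^N
= 2^18
= 262144

262144


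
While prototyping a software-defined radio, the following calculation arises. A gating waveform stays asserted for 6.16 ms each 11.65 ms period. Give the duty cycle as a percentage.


Duty cycle as a percentage:
DC = (t_on / T) * 100
   = (6.16 / 11.65) * 100
   = 0.528755 * 100
   = 52.88 %

52.88 %


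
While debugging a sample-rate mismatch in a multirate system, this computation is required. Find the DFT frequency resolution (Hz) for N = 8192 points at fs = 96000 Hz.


DFT frequency resolution:
df = fs / N
   = 96000 / 8192
   = 11.7188 Hz

11.7188 Hz


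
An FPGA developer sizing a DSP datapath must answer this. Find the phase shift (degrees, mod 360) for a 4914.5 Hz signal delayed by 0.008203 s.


Phase shift from frequency and time delay:
phi = 360 * f * t_delay
    = 360 * 4914.5 * 0.008203
    = 14512.91 degrees
    mod 360 = 112.91 degrees

112.91 degrees


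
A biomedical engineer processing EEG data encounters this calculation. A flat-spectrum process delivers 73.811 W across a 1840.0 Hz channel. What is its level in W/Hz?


Power spectral density:
PSD = P / BW
    = 73.811 / 1840.0
    = 0.04011467 W/Hz

0.04011467 W/Hz


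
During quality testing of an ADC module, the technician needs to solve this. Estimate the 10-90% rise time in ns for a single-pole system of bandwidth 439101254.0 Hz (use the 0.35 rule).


Rise time from bandwidth relationship:
tr = 0.35 / BW
   = 0.35 / 439101254.0
   = 7.970826701e-10 s
   = 0.7971 ns

0.7971 ns


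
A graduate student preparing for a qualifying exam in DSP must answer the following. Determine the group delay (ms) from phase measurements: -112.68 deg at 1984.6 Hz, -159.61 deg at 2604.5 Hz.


Group delay from phase difference:
tau = -d(phi)/d(omega)
d(phi) = -46.93 deg = -0.819083 rad
d(omega) = 2*pi*(2604.5 - 1984.6) = 3894.9466 rad/s
tau = -(-0.819083) / 3894.9466
    = 0.2103 ms

0.2103 ms


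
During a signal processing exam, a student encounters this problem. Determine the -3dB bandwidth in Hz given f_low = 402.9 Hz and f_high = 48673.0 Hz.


Bandwidth is the difference of -3dB frequencies:
BW = f_high - f_low
   = 48673.0 - 402.9
   = 48270.1 Hz

48270.1 Hz


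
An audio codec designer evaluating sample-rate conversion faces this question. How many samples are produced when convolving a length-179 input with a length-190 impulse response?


Linear convolution output length:
L = N + M - 1
  = 179 + 190 - 1
  = 368 samples

368


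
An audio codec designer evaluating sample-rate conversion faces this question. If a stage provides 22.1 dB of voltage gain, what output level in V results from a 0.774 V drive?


Output voltage from dB gain:
V_out = V_in * 10^(gain_dB / 20)
      = 0.774 * 10^(22.1 / 20)
      = 0.774 * 12.735031
      = 9.8569 V

9.8569 V


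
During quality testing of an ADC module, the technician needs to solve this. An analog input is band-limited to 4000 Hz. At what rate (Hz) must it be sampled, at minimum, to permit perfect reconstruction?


The Nyquist rate is twice the maximum frequency component.
fs_min = 2 * fmax
      = 2 * 4000
      = 8000 Hz

8000


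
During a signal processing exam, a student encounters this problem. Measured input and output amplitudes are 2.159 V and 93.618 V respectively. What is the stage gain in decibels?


Voltage gain in dB:
G = 20 * log10(Vout / Vin)
  = 20 * log10(93.618 / 2.159)
  = 20 * log10(43.361742)
  = 20 * 1.637107
  = 32.74 dB

32.74 dB


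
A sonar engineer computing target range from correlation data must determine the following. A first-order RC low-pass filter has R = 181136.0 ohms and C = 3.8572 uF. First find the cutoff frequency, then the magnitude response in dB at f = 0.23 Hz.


Step 1 — cutoff frequency:
fc = 1 / (2*pi*R*C)
C = 3.8572 uF = 3.8572e-06 F
fc = 1 / (2*pi*181136.0*3.8572e-06)
   = 0.227794 Hz

Step 2 — magnitude at f = 0.23 Hz:
|H(f)| = 1 / sqrt(1 + (f/fc)^2)
f/fc = 0.23 / 0.227794 = 1.009684
|H| = 1 / sqrt(1 + 1.019462) = 0.7036913
|H|_dB = 20*log10(0.7036913) = -3.05 dB

fc = 0.227794 Hz; |H(0.23 Hz)| = -3.05 dB


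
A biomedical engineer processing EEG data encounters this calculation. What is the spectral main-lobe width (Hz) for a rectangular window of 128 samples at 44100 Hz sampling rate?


Main lobe width for a rectangular window:
Width = 2 * fs / N
      = 2 * 44100 / 128
      = 88200 / 128
      = 689.062 Hz

689.062 Hz


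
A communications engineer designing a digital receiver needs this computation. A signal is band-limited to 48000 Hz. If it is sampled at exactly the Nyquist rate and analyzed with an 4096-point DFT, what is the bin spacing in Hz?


Step 1 — Nyquist sampling rate:
fs = 2 * fmax = 2 * 48000 = 96000 Hz

Step 2 — DFT bin spacing:
df = fs / N = 96000 / 4096 = 23.4375 Hz

23.4375 Hz


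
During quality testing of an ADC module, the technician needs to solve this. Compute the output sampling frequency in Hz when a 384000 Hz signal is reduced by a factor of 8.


Decimation reduces the sample rate:
fs_out = fs_in / M
       = 384000 / 8
       = 48000.0 Hz

48000.0 Hz


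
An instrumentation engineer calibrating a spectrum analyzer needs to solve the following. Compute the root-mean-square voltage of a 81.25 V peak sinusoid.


RMS voltage for a sinusoidal waveform:
V_rms = V_peak / sqrt(2)
      = 81.25 / 1.414214
      = 57.452 V

57.452 V


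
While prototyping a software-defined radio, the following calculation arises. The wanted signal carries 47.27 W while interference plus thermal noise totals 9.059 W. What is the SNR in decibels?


SNR in decibels:
SNR = 10 * log10(Ps / Pn)
    = 10 * log10(47.27 / 9.059)
    = 10 * log10(5.218)
    = 10 * 0.7175
    = 7.18 dB

7.18 dB


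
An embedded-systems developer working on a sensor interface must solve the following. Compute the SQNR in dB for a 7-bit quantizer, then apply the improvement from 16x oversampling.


Step 1 — baseline SQNR at Nyquist:
SQNR_base = 6.02*N + 1.76
          = 6.02*7 + 1.76
          = 43.9 dB

Step 2 — oversampling processing gain:
G = 10*log10(OSR) = 10*log10(16) = 12.04 dB

Step 3 — total:
SQNR_total = 43.9 + 12.04 = 55.94 dB

Base SQNR = 43.9 dB; oversampled SQNR = 55.94 dB


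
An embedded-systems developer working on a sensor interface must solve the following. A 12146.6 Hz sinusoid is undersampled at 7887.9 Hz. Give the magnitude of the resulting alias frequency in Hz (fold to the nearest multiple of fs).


Compute the nearest integer multiple of fs to the signal:
n = round(12146.6 / 7887.9) = 2
f_alias = |12146.6 - 2 * 7887.9|
        = |12146.6 - 15775.8|
        = 3629.2 Hz

3629.2


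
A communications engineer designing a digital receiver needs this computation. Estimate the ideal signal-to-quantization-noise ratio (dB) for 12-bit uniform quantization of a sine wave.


Theoretical SNR for a full-scale sinusoid:
SNR = 6.02 * N + 1.76
    = 6.02 * 12 + 1.76
    = 72.24 + 1.76
    = 74.0 dB

74.0 dB


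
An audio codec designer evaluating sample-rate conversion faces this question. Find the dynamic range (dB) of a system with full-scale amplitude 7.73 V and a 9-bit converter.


Dynamic range from full-scale to LSB:
V_min = V_max / 2^bits = 7.73 / 2^9
DR = 20 * log10(V_max / V_min)
   = 20 * log10(2^9)
   = 20 * 9 * log10(2)
   = 54.19 dB

54.19 dB


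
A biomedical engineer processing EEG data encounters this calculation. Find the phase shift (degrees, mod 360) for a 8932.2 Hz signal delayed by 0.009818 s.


Phase shift from frequency and time delay:
phi = 360 * f * t_delay
    = 360 * 8932.2 * 0.009818
    = 31570.68 degrees
    mod 360 = 250.68 degrees

250.68 degrees


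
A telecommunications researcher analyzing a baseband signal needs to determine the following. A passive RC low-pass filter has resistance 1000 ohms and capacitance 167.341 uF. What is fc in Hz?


Cutoff frequency of a first-order RC filter:
fc = 1 / (2 * pi * R * C)
C = 167.341 uF = 0.000167341 F
fc = 1 / (2 * pi * 1000 * 0.000167341)
   = 1 / 1.0514345124887
   = 0.951082 Hz

0.951082 Hz


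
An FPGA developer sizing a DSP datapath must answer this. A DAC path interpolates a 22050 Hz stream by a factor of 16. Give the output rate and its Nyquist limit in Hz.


Step 1 — output sample rate after interpolation by L:
fs_out = L * fs_in = 16 * 22050 = 352800 Hz

Step 2 — Nyquist frequency of the output stream:
f_Nyq = fs_out / 2 = 352800 / 2 = 176400.0 Hz

fs_out = 352800 Hz; f_Nyquist = 176400.0 Hz


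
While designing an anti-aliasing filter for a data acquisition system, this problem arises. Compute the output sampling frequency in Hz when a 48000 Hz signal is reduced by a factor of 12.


Decimation reduces the sample rate:
fs_out = fs_in / M
       = 48000 / 12
       = 4000.0 Hz

4000.0 Hz


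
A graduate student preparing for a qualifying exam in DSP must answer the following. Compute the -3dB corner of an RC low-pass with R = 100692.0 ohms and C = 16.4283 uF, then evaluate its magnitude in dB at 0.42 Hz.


Step 1 — cutoff frequency:
fc = 1 / (2*pi*R*C)
C = 16.4283 uF = 1.64283e-05 F
fc = 1 / (2*pi*100692.0*1.64283e-05)
   = 0.0962127 Hz

Step 2 — magnitude at f = 0.42 Hz:
|H(f)| = 1 / sqrt(1 + (f/fc)^2)
f/fc = 0.42 / 0.0962127 = 4.365328
|H| = 1 / sqrt(1 + 19.056089) = 0.2232939
|H|_dB = 20*log10(0.2232939) = -13.02 dB

fc = 0.0962127 Hz; |H(0.42 Hz)| = -13.02 dB


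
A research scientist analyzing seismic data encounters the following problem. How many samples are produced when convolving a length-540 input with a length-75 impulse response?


Linear convolution output length:
L = N + M - 1
  = 540 + 75 - 1
  = 614 samples

614


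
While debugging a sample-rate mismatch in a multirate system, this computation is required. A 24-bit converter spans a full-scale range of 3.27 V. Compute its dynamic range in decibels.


Dynamic range from full-scale to LSB:
V_min = V_max / 2^bits = 3.27 / 2^24
DR = 20 * log10(V_max / V_min)
   = 20 * log10(2^24)
   = 20 * 24 * log10(2)
   = 144.49 dB

144.49 dB


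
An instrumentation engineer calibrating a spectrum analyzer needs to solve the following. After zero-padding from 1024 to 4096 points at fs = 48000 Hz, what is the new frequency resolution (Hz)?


Frequency resolution after zero-padding:
N_padded = 1024 * 4 = 4096
df = fs / N_padded
   = 48000 / 4096
   = 11.7188 Hz

11.7188 Hz


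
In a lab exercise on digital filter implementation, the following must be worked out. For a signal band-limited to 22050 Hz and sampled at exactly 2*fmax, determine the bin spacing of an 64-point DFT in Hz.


Step 1 — Nyquist sampling rate:
fs = 2 * fmax = 2 * 22050 = 44100 Hz

Step 2 — DFT bin spacing:
df = fs / N = 44100 / 64 = 689.0625 Hz

689.0625 Hz


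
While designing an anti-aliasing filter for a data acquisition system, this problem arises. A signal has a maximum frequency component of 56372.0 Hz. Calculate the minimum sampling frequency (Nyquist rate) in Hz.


The Nyquist rate is twice the maximum frequency component.
fs_min = 2 * fmax
      = 2 * 56372.0
      = 112744.0 Hz

112744.0


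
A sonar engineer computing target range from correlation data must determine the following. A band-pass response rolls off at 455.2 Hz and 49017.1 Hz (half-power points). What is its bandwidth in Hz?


Bandwidth is the difference of -3dB frequencies:
BW = f_high - f_low
   = 49017.1 - 455.2
   = 48561.9 Hz

48561.9 Hz


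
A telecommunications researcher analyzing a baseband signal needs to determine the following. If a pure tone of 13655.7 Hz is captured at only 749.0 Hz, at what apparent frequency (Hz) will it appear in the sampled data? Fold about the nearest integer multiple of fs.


Compute the nearest integer multiple of fs to the signal:
n = round(13655.7 / 749.0) = 18
f_alias = |13655.7 - 18 * 749.0|
        = |13655.7 - 13482.0|
        = 173.7 Hz

173.7


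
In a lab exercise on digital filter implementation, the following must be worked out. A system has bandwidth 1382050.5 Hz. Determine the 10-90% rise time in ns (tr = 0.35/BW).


Rise time from bandwidth relationship:
tr = 0.35 / BW
   = 0.35 / 1382050.5
   = 2.532468965e-07 s
   = 253.2469 ns

253.2469 ns


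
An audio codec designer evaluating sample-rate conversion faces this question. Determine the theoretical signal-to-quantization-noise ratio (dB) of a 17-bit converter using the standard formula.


Theoretical SNR for a full-scale sinusoid:
SNR = 6.02 * N + 1.76
    = 6.02 * 17 + 1.76
    = 102.34 + 1.76
    = 104.1 dB

104.1 dB


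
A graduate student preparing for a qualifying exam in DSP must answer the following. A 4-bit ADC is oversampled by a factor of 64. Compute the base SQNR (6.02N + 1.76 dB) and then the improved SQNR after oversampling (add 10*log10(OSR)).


Step 1 — baseline SQNR at Nyquist:
SQNR_base = 6.02*N + 1.76
          = 6.02*4 + 1.76
          = 25.84 dB

Step 2 — oversampling processing gain:
G = 10*log10(OSR) = 10*log10(64) = 18.06 dB

Step 3 — total:
SQNR_total = 25.84 + 18.06 = 43.9 dB

Base SQNR = 25.84 dB; oversampled SQNR = 43.9 dB


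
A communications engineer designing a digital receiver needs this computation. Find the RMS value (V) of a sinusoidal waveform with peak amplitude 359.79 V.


RMS voltage for a sinusoidal waveform:
V_rms = V_peak / sqrt(2)
      = 359.79 / 1.414214
      = 254.41 V

254.41 V


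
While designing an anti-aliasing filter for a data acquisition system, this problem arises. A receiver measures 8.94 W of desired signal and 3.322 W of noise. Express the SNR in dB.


SNR in decibels:
SNR = 10 * log10(Ps / Pn)
    = 10 * log10(8.94 / 3.322)
    = 10 * log10(2.6911)
    = 10 * 0.4299
    = 4.3 dB

4.3 dB


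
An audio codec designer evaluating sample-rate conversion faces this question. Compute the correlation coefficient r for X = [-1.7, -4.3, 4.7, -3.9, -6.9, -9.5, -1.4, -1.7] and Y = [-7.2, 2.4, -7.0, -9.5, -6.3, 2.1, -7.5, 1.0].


Pearson correlation coefficient (population):
r = cov(X,Y) / (std(X) * std(Y))
Mean X = -3.0875, Mean Y = -4.0
Cov(X,Y) = -7.55125
Std(X) = 3.954882, Std(Y) = 4.612483
r = -0.414

-0.414


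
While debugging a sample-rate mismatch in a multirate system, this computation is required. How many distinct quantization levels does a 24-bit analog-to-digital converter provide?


Number of quantization levels = 2^N
= 2^24
= 16777216

16777216


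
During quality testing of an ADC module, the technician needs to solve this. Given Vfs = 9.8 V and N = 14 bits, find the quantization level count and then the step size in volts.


Step 1 — number of quantization levels:
L = 2^N = 2^14 = 16384

Step 2 — LSB step size:
delta = Vfs / L
      = 9.8 / 16384
      = 0.00059814 V

Levels = 16384; step size = 0.00059814 V


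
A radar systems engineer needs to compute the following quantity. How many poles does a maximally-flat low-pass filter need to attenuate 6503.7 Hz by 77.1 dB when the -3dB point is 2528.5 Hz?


Butterworth filter order formula:
n = log10(10^(A/10) - 1) / (2 * log10(f_stop/f_pass))
10^(77.1/10) - 1 = 51286137.3991
f_stop/f_pass = 6503.7 / 2528.5 = 2.5722
n = 9.3956 -> ceil = 10

10


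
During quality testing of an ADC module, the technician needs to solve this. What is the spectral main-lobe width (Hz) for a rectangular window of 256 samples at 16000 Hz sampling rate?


Main lobe width for a rectangular window:
Width = 2 * fs / N
      = 2 * 16000 / 256
      = 32000 / 256
      = 125.0 Hz

125.0 Hz


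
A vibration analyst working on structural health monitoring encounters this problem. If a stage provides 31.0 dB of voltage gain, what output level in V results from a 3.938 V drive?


Output voltage from dB gain:
V_out = V_in * 10^(gain_dB / 20)
      = 3.938 * 10^(31.0 / 20)
      = 3.938 * 35.481339
      = 139.7255 V

139.7255 V


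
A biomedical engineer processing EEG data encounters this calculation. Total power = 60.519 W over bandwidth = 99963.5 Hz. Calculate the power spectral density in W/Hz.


Power spectral density:
PSD = P / BW
    = 60.519 / 99963.5
    = 0.00060541 W/Hz

0.00060541 W/Hz


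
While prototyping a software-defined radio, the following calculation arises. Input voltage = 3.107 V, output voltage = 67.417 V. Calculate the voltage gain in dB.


Voltage gain in dB:
G = 20 * log10(Vout / Vin)
  = 20 * log10(67.417 / 3.107)
  = 20 * log10(21.698423)
  = 20 * 1.336428
  = 26.73 dB

26.73 dB


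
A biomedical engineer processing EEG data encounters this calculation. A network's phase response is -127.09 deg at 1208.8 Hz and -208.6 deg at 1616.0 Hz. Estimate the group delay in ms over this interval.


Group delay from phase difference:
tau = -d(phi)/d(omega)
d(phi) = -81.51 deg = -1.422618 rad
d(omega) = 2*pi*(1616.0 - 1208.8) = 2558.5131 rad/s
tau = -(-1.422618) / 2558.5131
    = 0.556 ms

0.556 ms


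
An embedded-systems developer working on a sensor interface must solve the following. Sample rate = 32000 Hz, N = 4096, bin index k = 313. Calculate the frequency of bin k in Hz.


Frequency of DFT bin k:
f_k = k * fs / N
    = 313 * 32000 / 4096
    = 10016000 / 4096
    = 2445.312 Hz

2445.312 Hz


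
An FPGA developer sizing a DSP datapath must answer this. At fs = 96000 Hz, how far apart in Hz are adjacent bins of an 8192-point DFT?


DFT frequency resolution:
df = fs / N
   = 96000 / 8192
   = 11.7188 Hz

11.7188 Hz


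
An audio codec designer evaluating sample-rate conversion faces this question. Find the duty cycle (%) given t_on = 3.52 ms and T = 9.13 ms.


Duty cycle as a percentage:
DC = (t_on / T) * 100
   = (3.52 / 9.13) * 100
   = 0.385542 * 100
   = 38.55 %

38.55 %


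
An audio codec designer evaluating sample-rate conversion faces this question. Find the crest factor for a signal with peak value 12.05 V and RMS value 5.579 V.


Crest factor is the ratio of peak to RMS:
CF = V_peak / V_rms
   = 12.05 / 5.579
   = 2.1599

2.1599


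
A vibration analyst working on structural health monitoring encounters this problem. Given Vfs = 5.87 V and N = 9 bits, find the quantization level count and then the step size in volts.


Step 1 — number of quantization levels:
L = 2^N = 2^9 = 512

Step 2 — LSB step size:
delta = Vfs / L
      = 5.87 / 512
      = 0.01146484 V

Levels = 512; step size = 0.01146484 V


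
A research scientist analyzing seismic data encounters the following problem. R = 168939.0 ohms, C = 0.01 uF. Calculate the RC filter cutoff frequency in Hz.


Cutoff frequency of a first-order RC filter:
fc = 1 / (2 * pi * R * C)
C = 0.01 uF = 1e-08 F
fc = 1 / (2 * pi * 168939.0 * 1e-08)
   = 1 / 0.010614750426096
   = 94.208527 Hz

94.208527 Hz


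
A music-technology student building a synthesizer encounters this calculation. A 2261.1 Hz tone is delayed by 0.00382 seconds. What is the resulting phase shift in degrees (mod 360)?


Phase shift from frequency and time delay:
phi = 360 * f * t_delay
    = 360 * 2261.1 * 0.00382
    = 3109.46 degrees
    mod 360 = 229.46 degrees

229.46 degrees


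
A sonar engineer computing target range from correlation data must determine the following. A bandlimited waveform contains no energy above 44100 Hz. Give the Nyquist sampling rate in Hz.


The Nyquist rate is twice the maximum frequency component.
fs_min = 2 * fmax
      = 2 * 44100
      = 88200 Hz

88200


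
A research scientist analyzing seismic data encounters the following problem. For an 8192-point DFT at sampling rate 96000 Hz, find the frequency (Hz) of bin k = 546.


Frequency of DFT bin k:
f_k = k * fs / N
    = 546 * 96000 / 8192
    = 52416000 / 8192
    = 6398.438 Hz

6398.438 Hz


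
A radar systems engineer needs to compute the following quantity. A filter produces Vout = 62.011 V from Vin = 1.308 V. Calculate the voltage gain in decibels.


Voltage gain in dB:
G = 20 * log10(Vout / Vin)
  = 20 * log10(62.011 / 1.308)
  = 20 * log10(47.409021)
  = 20 * 1.675861
  = 33.52 dB

33.52 dB


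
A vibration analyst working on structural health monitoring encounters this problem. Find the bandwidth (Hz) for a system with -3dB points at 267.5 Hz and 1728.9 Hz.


Bandwidth is the difference of -3dB frequencies:
BW = f_high - f_low
   = 1728.9 - 267.5
   = 1461.4 Hz

1461.4 Hz


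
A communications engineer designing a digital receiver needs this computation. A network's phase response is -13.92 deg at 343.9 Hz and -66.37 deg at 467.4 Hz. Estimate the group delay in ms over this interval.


Group delay from phase difference:
tau = -d(phi)/d(omega)
d(phi) = -52.45 deg = -0.915425 rad
d(omega) = 2*pi*(467.4 - 343.9) = 775.9734 rad/s
tau = -(-0.915425) / 775.9734
    = 1.1797 ms

1.1797 ms


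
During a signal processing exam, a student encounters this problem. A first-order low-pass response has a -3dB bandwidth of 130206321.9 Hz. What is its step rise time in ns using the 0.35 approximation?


Rise time from bandwidth relationship:
tr = 0.35 / BW
   = 0.35 / 130206321.9
   = 2.688041524e-09 s
   = 2.688 ns

2.688 ns


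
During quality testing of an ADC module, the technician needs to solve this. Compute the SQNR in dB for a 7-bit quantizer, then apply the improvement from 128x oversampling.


Step 1 — baseline SQNR at Nyquist:
SQNR_base = 6.02*N + 1.76
          = 6.02*7 + 1.76
          = 43.9 dB

Step 2 — oversampling processing gain:
G = 10*log10(OSR) = 10*log10(128) = 21.07 dB

Step 3 — total:
SQNR_total = 43.9 + 21.07 = 64.97 dB

Base SQNR = 43.9 dB; oversampled SQNR = 64.97 dB


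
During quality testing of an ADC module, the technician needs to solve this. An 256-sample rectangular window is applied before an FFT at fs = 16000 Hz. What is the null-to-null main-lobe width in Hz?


Main lobe width for a rectangular window:
Width = 2 * fs / N
      = 2 * 16000 / 256
      = 32000 / 256
      = 125.0 Hz

125.0 Hz


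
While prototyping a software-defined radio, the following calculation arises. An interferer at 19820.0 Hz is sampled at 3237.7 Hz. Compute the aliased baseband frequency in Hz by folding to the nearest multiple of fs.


Compute the nearest integer multiple of fs to the signal:
n = round(19820.0 / 3237.7) = 6
f_alias = |19820.0 - 6 * 3237.7|
        = |19820.0 - 19426.2|
        = 393.8 Hz

393.8


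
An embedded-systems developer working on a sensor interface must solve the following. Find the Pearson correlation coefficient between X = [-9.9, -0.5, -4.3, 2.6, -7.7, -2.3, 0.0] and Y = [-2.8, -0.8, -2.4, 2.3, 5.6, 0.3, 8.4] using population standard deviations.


Pearson correlation coefficient (population):
r = cov(X,Y) / (std(X) * std(Y))
Mean X = -3.1571, Mean Y = 1.5143
Cov(X,Y) = 4.867959
Std(X) = 4.111259, Std(Y) = 3.881984
r = 0.305

0.305


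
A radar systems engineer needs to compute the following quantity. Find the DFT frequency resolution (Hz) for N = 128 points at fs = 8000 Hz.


DFT frequency resolution:
df = fs / N
   = 8000 / 128
   = 62.5 Hz

62.5 Hz


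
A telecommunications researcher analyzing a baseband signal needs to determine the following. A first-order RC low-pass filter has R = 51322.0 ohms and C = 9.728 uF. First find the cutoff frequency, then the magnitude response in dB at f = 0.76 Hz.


Step 1 — cutoff frequency:
fc = 1 / (2*pi*R*C)
C = 9.728 uF = 9.728e-06 F
fc = 1 / (2*pi*51322.0*9.728e-06)
   = 0.318781 Hz

Step 2 — magnitude at f = 0.76 Hz:
|H(f)| = 1 / sqrt(1 + (f/fc)^2)
f/fc = 0.76 / 0.318781 = 2.384082
|H| = 1 / sqrt(1 + 5.683847) = 0.3868003
|H|_dB = 20*log10(0.3868003) = -8.25 dB

fc = 0.318781 Hz; |H(0.76 Hz)| = -8.25 dB


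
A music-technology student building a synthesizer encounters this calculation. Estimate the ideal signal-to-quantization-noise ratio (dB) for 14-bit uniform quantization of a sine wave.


Theoretical SNR for a full-scale sinusoid:
SNR = 6.02 * N + 1.76
    = 6.02 * 14 + 1.76
    = 84.28 + 1.76
    = 86.04 dB

86.04 dB


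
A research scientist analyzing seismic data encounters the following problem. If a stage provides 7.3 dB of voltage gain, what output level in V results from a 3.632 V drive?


Output voltage from dB gain:
V_out = V_in * 10^(gain_dB / 20)
      = 3.632 * 10^(7.3 / 20)
      = 3.632 * 2.317395
      = 8.4168 V

8.4168 V


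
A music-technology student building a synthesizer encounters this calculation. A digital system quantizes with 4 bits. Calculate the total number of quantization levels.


Number of quantization levels = 2^N
= 2^4
= 16

16


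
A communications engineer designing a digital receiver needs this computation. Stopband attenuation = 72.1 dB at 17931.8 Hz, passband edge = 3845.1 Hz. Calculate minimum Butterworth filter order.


Butterworth filter order formula:
n = log10(10^(A/10) - 1) / (2 * log10(f_stop/f_pass))
10^(72.1/10) - 1 = 16218099.9736
f_stop/f_pass = 17931.8 / 3845.1 = 4.6635
n = 5.3909 -> ceil = 6

6


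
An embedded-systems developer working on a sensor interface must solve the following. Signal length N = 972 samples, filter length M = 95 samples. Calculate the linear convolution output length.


Linear convolution output length:
L = N + M - 1
  = 972 + 95 - 1
  = 1066 samples

1066


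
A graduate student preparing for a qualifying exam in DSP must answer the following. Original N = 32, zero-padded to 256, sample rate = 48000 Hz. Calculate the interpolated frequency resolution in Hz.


Frequency resolution after zero-padding:
N_padded = 32 * 8 = 256
df = fs / N_padded
   = 48000 / 256
   = 187.5 Hz

187.5 Hz


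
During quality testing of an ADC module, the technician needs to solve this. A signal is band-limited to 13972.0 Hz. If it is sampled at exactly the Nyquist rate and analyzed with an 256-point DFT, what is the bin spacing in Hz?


Step 1 — Nyquist sampling rate:
fs = 2 * fmax = 2 * 13972.0 = 27944.0 Hz

Step 2 — DFT bin spacing:
df = fs / N = 27944.0 / 256 = 109.1562 Hz

109.1562 Hz


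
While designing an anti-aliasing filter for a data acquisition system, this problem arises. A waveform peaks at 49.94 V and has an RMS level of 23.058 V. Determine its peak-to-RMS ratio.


Crest factor is the ratio of peak to RMS:
CF = V_peak / V_rms
   = 49.94 / 23.058
   = 2.1658

2.1658


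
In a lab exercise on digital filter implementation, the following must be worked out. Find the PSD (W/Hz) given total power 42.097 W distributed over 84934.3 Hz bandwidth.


Power spectral density:
PSD = P / BW
    = 42.097 / 84934.3
    = 0.00049564 W/Hz

0.00049564 W/Hz


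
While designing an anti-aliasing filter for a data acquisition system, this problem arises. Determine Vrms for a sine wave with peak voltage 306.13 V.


RMS voltage for a sinusoidal waveform:
V_rms = V_peak / sqrt(2)
      = 306.13 / 1.414214
      = 216.467 V

216.467 V


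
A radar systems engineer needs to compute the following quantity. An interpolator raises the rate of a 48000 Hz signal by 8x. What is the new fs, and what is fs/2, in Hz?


Step 1 — output sample rate after interpolation by L:
fs_out = L * fs_in = 8 * 48000 = 384000 Hz

Step 2 — Nyquist frequency of the output stream:
f_Nyq = fs_out / 2 = 384000 / 2 = 192000.0 Hz

fs_out = 384000 Hz; f_Nyquist = 192000.0 Hz


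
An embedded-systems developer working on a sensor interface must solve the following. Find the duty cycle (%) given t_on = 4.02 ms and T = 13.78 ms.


Duty cycle as a percentage:
DC = (t_on / T) * 100
   = (4.02 / 13.78) * 100
   = 0.291727 * 100
   = 29.17 %

29.17 %


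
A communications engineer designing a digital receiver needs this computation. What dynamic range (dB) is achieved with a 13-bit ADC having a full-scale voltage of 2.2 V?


Dynamic range from full-scale to LSB:
V_min = V_max / 2^bits = 2.2 / 2^13
DR = 20 * log10(V_max / V_min)
   = 20 * log10(2^13)
   = 20 * 13 * log10(2)
   = 78.27 dB

78.27 dB


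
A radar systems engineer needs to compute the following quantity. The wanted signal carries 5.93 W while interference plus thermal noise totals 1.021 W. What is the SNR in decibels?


SNR in decibels:
SNR = 10 * log10(Ps / Pn)
    = 10 * log10(5.93 / 1.021)
    = 10 * log10(5.808)
    = 10 * 0.764
    = 7.64 dB

7.64 dB


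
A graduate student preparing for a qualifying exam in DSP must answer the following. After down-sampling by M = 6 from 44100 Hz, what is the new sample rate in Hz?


Decimation reduces the sample rate:
fs_out = fs_in / M
       = 44100 / 6
       = 7350.0 Hz

7350.0 Hz


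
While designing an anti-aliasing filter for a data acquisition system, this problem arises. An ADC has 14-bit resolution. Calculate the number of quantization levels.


Number of quantization levels = 2^N
= 2^14
= 16384

16384


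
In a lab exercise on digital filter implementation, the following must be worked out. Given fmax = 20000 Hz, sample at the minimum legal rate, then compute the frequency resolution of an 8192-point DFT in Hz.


Step 1 — Nyquist sampling rate:
fs = 2 * fmax = 2 * 20000 = 40000 Hz

Step 2 — DFT bin spacing:
df = fs / N = 40000 / 8192 = 4.8828 Hz

4.8828 Hz


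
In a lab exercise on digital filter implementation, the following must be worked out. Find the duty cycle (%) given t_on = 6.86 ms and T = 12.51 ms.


Duty cycle as a percentage:
DC = (t_on / T) * 100
   = (6.86 / 12.51) * 100
   = 0.548361 * 100
   = 54.84 %

54.84 %


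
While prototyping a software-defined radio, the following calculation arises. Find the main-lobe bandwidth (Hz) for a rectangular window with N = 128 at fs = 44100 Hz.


Main lobe width for a rectangular window:
Width = 2 * fs / N
      = 2 * 44100 / 128
      = 88200 / 128
      = 689.062 Hz

689.062 Hz


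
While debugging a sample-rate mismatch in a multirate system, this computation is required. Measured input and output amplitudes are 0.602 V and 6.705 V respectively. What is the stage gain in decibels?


Voltage gain in dB:
G = 20 * log10(Vout / Vin)
  = 20 * log10(6.705 / 0.602)
  = 20 * log10(11.137874)
  = 20 * 1.046802
  = 20.94 dB

20.94 dB


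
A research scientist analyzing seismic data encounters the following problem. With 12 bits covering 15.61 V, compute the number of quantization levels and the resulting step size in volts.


Step 1 — number of quantization levels:
L = 2^N = 2^12 = 4096

Step 2 — LSB step size:
delta = Vfs / L
      = 15.61 / 4096
      = 0.00381104 V

Levels = 4096; step size = 0.00381104 V


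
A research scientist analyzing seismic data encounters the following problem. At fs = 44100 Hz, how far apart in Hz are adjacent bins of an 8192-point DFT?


DFT frequency resolution:
df = fs / N
   = 44100 / 8192
   = 5.3833 Hz

5.3833 Hz


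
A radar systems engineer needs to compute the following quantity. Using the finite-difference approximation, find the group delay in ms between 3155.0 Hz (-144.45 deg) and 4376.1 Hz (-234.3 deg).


Group delay from phase difference:
tau = -d(phi)/d(omega)
d(phi) = -89.85 deg = -1.568178 rad
d(omega) = 2*pi*(4376.1 - 3155.0) = 7672.3976 rad/s
tau = -(-1.568178) / 7672.3976
    = 0.2044 ms

0.2044 ms


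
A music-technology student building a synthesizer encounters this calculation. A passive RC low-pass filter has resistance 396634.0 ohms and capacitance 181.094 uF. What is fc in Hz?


Cutoff frequency of a first-order RC filter:
fc = 1 / (2 * pi * R * C)
C = 181.094 uF = 0.000181094 F
fc = 1 / (2 * pi * 396634.0 * 0.000181094)
   = 1 / 451.30887046673
   = 0.002216 Hz

0.002216 Hz


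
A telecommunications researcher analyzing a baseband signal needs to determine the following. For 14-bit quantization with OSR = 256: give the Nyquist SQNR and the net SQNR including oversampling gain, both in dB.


Step 1 — baseline SQNR at Nyquist:
SQNR_base = 6.02*N + 1.76
          = 6.02*14 + 1.76
          = 86.04 dB

Step 2 — oversampling processing gain:
G = 10*log10(OSR) = 10*log10(256) = 24.08 dB

Step 3 — total:
SQNR_total = 86.04 + 24.08 = 110.12 dB

Base SQNR = 86.04 dB; oversampled SQNR = 110.12 dB


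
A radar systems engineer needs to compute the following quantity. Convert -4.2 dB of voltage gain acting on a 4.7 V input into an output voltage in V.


Output voltage from dB gain:
V_out = V_in * 10^(gain_dB / 20)
      = 4.7 * 10^(-4.2 / 20)
      = 4.7 * 0.616595
      = 2.898 V

2.898 V


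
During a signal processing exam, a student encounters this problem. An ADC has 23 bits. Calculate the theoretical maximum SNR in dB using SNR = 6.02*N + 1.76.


Theoretical SNR for a full-scale sinusoid:
SNR = 6.02 * N + 1.76
    = 6.02 * 23 + 1.76
    = 138.46 + 1.76
    = 140.22 dB

140.22 dB


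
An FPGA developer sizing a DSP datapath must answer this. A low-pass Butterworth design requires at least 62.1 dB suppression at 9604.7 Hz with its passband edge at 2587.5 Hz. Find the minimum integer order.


Butterworth filter order formula:
n = log10(10^(A/10) - 1) / (2 * log10(f_stop/f_pass))
10^(62.1/10) - 1 = 1621809.0974
f_stop/f_pass = 9604.7 / 2587.5 = 3.712
n = 5.4512 -> ceil = 6

6


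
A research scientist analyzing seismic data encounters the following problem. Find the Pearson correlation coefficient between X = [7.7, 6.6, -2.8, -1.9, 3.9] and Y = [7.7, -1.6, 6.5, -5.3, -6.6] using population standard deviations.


Pearson correlation coefficient (population):
r = cov(X,Y) / (std(X) * std(Y))
Mean X = 2.7, Mean Y = 0.14
Cov(X,Y) = 2.594
Std(X) = 4.314163, Std(Y) = 5.92709
r = 0.1014

0.1014


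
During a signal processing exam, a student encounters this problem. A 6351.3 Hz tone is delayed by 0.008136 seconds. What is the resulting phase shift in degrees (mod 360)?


Phase shift from frequency and time delay:
phi = 360 * f * t_delay
    = 360 * 6351.3 * 0.008136
    = 18602.7 degrees
    mod 360 = 242.7 degrees

242.7 degrees


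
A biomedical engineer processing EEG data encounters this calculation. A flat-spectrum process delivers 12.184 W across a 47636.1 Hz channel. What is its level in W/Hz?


Power spectral density:
PSD = P / BW
    = 12.184 / 47636.1
    = 0.00025577 W/Hz

0.00025577 W/Hz


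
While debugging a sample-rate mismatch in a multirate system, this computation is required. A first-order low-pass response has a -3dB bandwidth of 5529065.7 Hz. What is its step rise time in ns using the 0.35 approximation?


Rise time from bandwidth relationship:
tr = 0.35 / BW
   = 0.35 / 5529065.7
   = 6.330183416e-08 s
   = 63.3018 ns

63.3018 ns


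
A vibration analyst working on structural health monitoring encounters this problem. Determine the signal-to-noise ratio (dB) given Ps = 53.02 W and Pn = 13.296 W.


SNR in decibels:
SNR = 10 * log10(Ps / Pn)
    = 10 * log10(53.02 / 13.296)
    = 10 * log10(3.9877)
    = 10 * 0.6007
    = 6.01 dB

6.01 dB


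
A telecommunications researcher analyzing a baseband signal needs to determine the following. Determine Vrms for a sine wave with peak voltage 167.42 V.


RMS voltage for a sinusoidal waveform:
V_rms = V_peak / sqrt(2)
      = 167.42 / 1.414214
      = 118.384 V

118.384 V


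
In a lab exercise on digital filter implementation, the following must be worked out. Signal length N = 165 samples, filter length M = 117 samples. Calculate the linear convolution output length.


Linear convolution output length:
L = N + M - 1
  = 165 + 117 - 1
  = 281 samples

281


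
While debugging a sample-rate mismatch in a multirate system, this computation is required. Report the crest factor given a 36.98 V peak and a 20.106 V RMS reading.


Crest factor is the ratio of peak to RMS:
CF = V_peak / V_rms
   = 36.98 / 20.106
   = 1.8393

1.8393


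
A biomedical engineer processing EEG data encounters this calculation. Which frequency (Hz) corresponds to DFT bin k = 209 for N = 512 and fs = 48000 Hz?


Frequency of DFT bin k:
f_k = k * fs / N
    = 209 * 48000 / 512
    = 10032000 / 512
    = 19593.75 Hz

19593.75 Hz


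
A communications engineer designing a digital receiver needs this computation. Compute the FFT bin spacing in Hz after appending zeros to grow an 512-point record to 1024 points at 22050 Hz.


Frequency resolution after zero-padding:
N_padded = 512 * 2 = 1024
df = fs / N_padded
   = 22050 / 1024
   = 21.5332 Hz

21.5332 Hz


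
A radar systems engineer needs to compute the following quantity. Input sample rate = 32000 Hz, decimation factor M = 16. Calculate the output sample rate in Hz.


Decimation reduces the sample rate:
fs_out = fs_in / M
       = 32000 / 16
       = 2000.0 Hz

2000.0 Hz


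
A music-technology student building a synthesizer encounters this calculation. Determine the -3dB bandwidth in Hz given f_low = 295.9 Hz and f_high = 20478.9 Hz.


Bandwidth is the difference of -3dB frequencies:
BW = f_high - f_low
   = 20478.9 - 295.9
   = 20183.0 Hz

20183.0 Hz


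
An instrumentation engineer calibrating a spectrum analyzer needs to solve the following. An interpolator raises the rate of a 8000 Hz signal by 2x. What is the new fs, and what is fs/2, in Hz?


Step 1 — output sample rate after interpolation by L:
fs_out = L * fs_in = 2 * 8000 = 16000 Hz

Step 2 — Nyquist frequency of the output stream:
f_Nyq = fs_out / 2 = 16000 / 2 = 8000.0 Hz

fs_out = 16000 Hz; f_Nyquist = 8000.0 Hz


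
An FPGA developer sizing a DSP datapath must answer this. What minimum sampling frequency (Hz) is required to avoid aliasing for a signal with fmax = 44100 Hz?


The Nyquist rate is twice the maximum frequency component.
fs_min = 2 * fmax
      = 2 * 44100
      = 88200 Hz

88200


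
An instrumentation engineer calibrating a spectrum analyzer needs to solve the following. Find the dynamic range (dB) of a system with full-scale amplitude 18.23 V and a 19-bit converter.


Dynamic range from full-scale to LSB:
V_min = V_max / 2^bits = 18.23 / 2^19
DR = 20 * log10(V_max / V_min)
   = 20 * log10(2^19)
   = 20 * 19 * log10(2)
   = 114.39 dB

114.39 dB


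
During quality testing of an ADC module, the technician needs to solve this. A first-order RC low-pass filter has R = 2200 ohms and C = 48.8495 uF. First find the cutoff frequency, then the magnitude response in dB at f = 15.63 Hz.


Step 1 — cutoff frequency:
fc = 1 / (2*pi*R*C)
C = 48.8495 uF = 4.88495e-05 F
fc = 1 / (2*pi*2200*4.88495e-05)
   = 1.48094 Hz

Step 2 — magnitude at f = 15.63 Hz:
|H(f)| = 1 / sqrt(1 + (f/fc)^2)
f/fc = 15.63 / 1.48094 = 10.554108
|H| = 1 / sqrt(1 + 111.389196) = 0.0943274
|H|_dB = 20*log10(0.0943274) = -20.51 dB

fc = 1.48094 Hz; |H(15.63 Hz)| = -20.51 dB
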